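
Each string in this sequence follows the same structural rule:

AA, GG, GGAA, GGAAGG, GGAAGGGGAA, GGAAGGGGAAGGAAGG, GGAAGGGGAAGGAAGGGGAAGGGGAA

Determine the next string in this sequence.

GGAAGGGGAAGGAAGGGGAAGGGGAAGGAAGGGGAAGGAAGG

From term 3 onward, concatenate the last term with the second-to-last: GG·AA = GGAA, GGAA·GG = GGAAGG, …
The next term joins GGAAGGGGAAGGAAGGGGAAGGGGAA and GGAAGGGGAAGGAAGG.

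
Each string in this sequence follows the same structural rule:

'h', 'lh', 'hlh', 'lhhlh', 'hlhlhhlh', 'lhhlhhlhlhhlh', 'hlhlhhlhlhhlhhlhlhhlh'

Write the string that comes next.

lhhlhhlhlhhlhhlhlhhlhlhhlhhlhlhhlh

This is a Fibonacci-style word recurrence s(k) = s(k−2)·s(k−1): e.g. h·lh = hlh.
The next term joins lhhlhhlhlhhlh and hlhlhhlhlhhlhhlhlhhlh.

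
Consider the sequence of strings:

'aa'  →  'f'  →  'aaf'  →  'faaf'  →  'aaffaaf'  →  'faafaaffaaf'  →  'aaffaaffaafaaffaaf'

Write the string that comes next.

Each term (from the third on) is the two preceding terms concatenated in order: term 3 = aa·f = aaf.
Continuing: faafaaffaaf · aaffaaffaafaaffaaf gives term 8.

faafaaffaafaaffaaffaafaaffaaf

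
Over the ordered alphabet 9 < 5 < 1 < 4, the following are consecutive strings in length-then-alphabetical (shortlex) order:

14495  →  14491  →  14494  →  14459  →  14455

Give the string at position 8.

Advancing 3 positions from 14455 through 14455 → 14451 → 14454 reaches term 8.

14419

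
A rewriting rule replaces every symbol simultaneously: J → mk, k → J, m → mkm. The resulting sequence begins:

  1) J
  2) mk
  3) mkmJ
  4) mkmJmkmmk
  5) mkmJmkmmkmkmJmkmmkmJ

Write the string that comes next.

mkmJmkmmkmkmJmkmmkmJmkmJmkmmkmkmJmkmmkmJmkmmk

Applying the rule to each of the 20 symbols of mkmJmkmmkmkmJmkmmkmJ gives the pieces mkm J mkm mk mkm J mkm mkm J mkm J mkm mk mkm J mkm mkm J mkm mk, which concatenate to the answer.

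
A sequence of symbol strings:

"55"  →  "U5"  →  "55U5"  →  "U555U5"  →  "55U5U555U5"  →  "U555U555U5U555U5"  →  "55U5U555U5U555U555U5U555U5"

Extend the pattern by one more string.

This is a Fibonacci-style word recurrence s(k) = s(k−2)·s(k−1): e.g. 55·U5 = 55U5.
The next term joins U555U555U5U555U5 and 55U5U555U5U555U555U5U555U5.

U555U555U5U555U555U5U555U5U555U555U5U555U5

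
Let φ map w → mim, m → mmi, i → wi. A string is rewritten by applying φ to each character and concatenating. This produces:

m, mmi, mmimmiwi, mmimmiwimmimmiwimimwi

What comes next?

φ(mmimmiwimmimmiwimimwi) expands symbol-by-symbol to mmi mmi wi mmi mmi wi mim wi mmi mmi wi mmi mmi wi mim wi mmi wi mmi mim wi; joining the 21 pieces gives the next term.

mmimmiwimmimmiwimimwimmimmiwimmimmiwimimwimmiwimmimimwi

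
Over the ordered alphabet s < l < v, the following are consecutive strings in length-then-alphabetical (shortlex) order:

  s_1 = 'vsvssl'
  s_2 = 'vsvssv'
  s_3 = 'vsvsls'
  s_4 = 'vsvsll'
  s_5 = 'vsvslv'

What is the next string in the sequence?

vsvsvs

The successor of vsvslv increments the rightmost position that isn't already v and resets every position after it to s.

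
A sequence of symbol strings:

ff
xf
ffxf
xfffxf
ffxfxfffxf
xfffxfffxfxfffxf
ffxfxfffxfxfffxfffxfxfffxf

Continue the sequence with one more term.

This is a Fibonacci-style word recurrence s(k) = s(k−2)·s(k−1): e.g. ff·xf = ffxf.
So term 8 is xfffxfffxfxfffxf·ffxfxfffxfxfffxfffxfxfffxf.

xfffxfffxfxfffxfffxfxfffxfxfffxfffxfxfffxf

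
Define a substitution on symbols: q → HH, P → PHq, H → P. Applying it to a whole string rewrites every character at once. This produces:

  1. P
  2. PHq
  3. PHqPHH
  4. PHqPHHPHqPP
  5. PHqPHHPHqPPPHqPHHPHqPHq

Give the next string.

Rewriting the 23 symbols of PHqPHHPHqPPPHqPHHPHqPHq one by one yields PHq P HH PHq P P PHq P HH PHq PHq PHq P HH PHq P P PHq P HH PHq P HH; concatenated:

PHqPHHPHqPPPHqPHHPHqPHqPHqPHHPHqPPPHqPHHPHqPHH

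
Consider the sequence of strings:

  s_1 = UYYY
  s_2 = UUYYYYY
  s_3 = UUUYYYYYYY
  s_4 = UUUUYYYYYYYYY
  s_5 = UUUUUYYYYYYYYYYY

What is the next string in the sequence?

Each string has the form U^{n-1} Y^{2n-1}, where the shown terms are n = 2, 3, 4, 5, 6.
At n = 7 the blocks have lengths 6, 13.

UUUUUUYYYYYYYYYYYYY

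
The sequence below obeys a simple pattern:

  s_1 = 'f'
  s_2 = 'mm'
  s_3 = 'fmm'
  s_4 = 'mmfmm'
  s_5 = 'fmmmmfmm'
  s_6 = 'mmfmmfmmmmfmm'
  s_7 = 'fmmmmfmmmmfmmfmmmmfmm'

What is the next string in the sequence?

This is a Fibonacci-style word recurrence s(k) = s(k−2)·s(k−1): e.g. f·mm = fmm.
The next term joins mmfmmfmmmmfmm and fmmmmfmmmmfmmfmmmmfmm.

mmfmmfmmmmfmmfmmmmfmmmmfmmfmmmmfmm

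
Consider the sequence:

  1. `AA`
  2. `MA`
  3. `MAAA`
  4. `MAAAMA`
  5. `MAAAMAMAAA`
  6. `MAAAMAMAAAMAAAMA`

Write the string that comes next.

From term 3 onward, concatenate the last term with the second-to-last: MA·AA = MAAA, MAAA·MA = MAAAMA, …
The next term joins MAAAMAMAAAMAAAMA and MAAAMAMAAA.

MAAAMAMAAAMAAAMAMAAAMAMAAA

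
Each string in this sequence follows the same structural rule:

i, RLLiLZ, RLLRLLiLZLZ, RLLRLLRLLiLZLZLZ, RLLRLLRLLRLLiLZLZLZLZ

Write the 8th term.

Each term wraps the previous one in RLL on the left and LZ on the right.
From RLLRLLRLLRLLiLZLZLZLZ, 3 further steps: RLLRLLRLLRLLiLZLZLZLZ → RLLRLLRLLRLLRLLiLZLZLZLZLZ → RLLRLLRLLRLLRLLRLLiLZLZLZLZLZLZ → (answer).

RLLRLLRLLRLLRLLRLLRLLiLZLZLZLZLZLZLZ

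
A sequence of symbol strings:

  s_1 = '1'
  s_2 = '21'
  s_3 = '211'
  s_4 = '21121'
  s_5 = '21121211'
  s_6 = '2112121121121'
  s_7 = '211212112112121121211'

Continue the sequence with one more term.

Each term (from the third on) is the previous term followed by the one before it: term 3 = 21·1 = 211.
Continuing: 211212112112121121211 · 2112121121121 gives term 8.

2112121121121211212112112121121121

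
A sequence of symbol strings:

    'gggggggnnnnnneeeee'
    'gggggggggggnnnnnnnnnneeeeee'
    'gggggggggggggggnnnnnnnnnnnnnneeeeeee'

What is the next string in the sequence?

gggggggggggggggggggnnnnnnnnnnnnnnnnnneeeeeeee

Reading off run lengths: g runs 7, 11, 15; n runs 6, 10, 14; e runs 5, 6, 7 — each is linear in n, where the shown terms are n = 2, 3, 4.
For the next term, n = 5, so the run lengths are 19, 18, 8.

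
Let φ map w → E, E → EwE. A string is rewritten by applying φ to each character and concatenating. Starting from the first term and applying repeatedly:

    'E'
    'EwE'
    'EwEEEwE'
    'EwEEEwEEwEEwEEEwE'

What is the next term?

Replace each of the 17 characters of EwEEEwEEwEEwEEEwE in place — EwE E EwE EwE EwE E EwE EwE E EwE EwE E EwE EwE EwE E EwE — and concatenate.

EwEEEwEEwEEwEEEwEEwEEEwEEwEEEwEEwEEwEEEwE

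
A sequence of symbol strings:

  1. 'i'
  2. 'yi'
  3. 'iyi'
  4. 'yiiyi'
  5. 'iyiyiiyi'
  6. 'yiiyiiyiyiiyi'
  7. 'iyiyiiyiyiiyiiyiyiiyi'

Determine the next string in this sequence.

yiiyiiyiyiiyiiyiyiiyiyiiyiiyiyiiyi

Each term (from the third on) is the two preceding terms concatenated in order: term 3 = i·yi = iyi.
Continuing: yiiyiiyiyiiyi · iyiyiiyiyiiyiiyiyiiyi gives term 8.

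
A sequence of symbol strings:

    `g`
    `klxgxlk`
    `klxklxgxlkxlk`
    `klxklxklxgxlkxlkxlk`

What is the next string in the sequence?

Each term wraps the previous one in klx on the left and xlk on the right.
Applying this once more to klxklxklxgxlkxlkxlk:

klxklxklxklxgxlkxlkxlkxlk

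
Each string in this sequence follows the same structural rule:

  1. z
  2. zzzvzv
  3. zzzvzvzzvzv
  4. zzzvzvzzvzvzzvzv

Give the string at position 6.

Each term is the previous one with zzvzv appended.
From zzzvzvzzvzvzzvzv, 2 further steps: zzzvzvzzvzvzzvzv → zzzvzvzzvzvzzvzvzzvzv → (answer).

zzzvzvzzvzvzzvzvzzvzvzzvzv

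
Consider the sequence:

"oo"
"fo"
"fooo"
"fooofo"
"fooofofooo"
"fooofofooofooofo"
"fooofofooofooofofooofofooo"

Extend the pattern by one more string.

fooofofooofooofofooofofooofooofofooofooofo

This is a Fibonacci-style word recurrence s(k) = s(k−1)·s(k−2): e.g. fo·oo = fooo.
The next term joins fooofofooofooofofooofofooo and fooofofooofooofo.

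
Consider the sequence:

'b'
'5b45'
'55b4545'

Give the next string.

555b454545

Every step adds 5 to the front and 45 to the end of the previous string.
One more step from 55b4545 gives the answer.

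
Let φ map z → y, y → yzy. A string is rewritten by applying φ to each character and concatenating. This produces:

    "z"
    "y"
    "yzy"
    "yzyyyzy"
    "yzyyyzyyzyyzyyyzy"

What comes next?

φ(yzyyyzyyzyyzyyyzy) expands symbol-by-symbol to yzy y yzy yzy yzy y yzy yzy y yzy yzy y yzy yzy yzy y yzy; joining the 17 pieces gives the next term.

yzyyyzyyzyyzyyyzyyzyyyzyyzyyyzyyzyyzyyyzy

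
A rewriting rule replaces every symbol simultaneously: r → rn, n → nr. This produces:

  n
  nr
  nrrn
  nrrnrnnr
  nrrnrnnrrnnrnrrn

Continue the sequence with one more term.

Replace each of the 16 characters of nrrnrnnrrnnrnrrn in place — nr rn rn nr rn nr nr rn rn nr nr rn nr rn rn nr — and concatenate.

nrrnrnnrrnnrnrrnrnnrnrrnnrrnrnnr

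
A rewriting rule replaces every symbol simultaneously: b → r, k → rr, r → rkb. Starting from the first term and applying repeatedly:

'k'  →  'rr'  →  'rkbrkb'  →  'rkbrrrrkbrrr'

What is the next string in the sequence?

Rewriting each symbol of rkbrrrrkbrrr: r→rkb, k→rr, b→r, r→rkb, r→rkb, r→rkb, r→rkb, k→rr, b→r, r→rkb, r→rkb, r→rkb, which concatenates to rkb rr r rkb rkb rkb rkb rr r rkb rkb rkb.

rkbrrrrkbrkbrkbrkbrrrrkbrkbrkb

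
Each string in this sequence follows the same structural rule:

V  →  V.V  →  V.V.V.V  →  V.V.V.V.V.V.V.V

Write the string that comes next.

Every step duplicates the string with '.' between the halves.
One more doubling of V.V.V.V.V.V.V.V gives the answer.

V.V.V.V.V.V.V.V.V.V.V.V.V.V.V.V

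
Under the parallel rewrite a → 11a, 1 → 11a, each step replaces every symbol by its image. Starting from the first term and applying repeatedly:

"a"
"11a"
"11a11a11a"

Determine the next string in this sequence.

Expanding 11a11a11a: 1→11a, 1→11a, a→11a, 1→11a, 1→11a, a→11a, 1→11a, 1→11a, a→11a. Concatenated: 11a 11a 11a 11a 11a 11a 11a 11a 11a.

11a11a11a11a11a11a11a11a11a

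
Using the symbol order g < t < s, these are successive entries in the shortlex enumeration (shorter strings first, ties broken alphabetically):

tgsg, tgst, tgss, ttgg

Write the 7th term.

tttg

Stepping forward 3 times from ttgg: ttgg → ttgt → ttgs, then the target.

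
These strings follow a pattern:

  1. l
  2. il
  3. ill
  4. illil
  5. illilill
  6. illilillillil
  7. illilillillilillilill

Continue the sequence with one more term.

illilillillilillilillillilillillil

From term 3 onward, concatenate the last term with the second-to-last: il·l = ill, ill·il = illil, …
Continuing: illilillillilillilill · illilillillil gives term 8.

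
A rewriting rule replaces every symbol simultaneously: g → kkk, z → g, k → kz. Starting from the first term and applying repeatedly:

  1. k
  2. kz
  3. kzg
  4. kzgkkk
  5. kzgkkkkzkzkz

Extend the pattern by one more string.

Apply φ to kzgkkkkzkzkz symbol by symbol: k→kz, z→g, g→kkk, k→kz, k→kz, k→kz, k→kz, z→g, k→kz, z→g, k→kz, z→g; joined: kz g kkk kz kz kz kz g kz g kz g.

kzgkkkkzkzkzkzgkzgkzg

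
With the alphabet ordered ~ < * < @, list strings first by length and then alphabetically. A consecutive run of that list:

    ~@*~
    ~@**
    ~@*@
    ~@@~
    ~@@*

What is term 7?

Stepping forward 2 times from ~@@*: ~@@* → ~@@@, then the target.

*~~~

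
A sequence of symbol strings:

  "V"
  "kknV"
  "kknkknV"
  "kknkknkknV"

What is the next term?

The strings grow by a fixed prefix kkn each time.
Applying this once more to kknkknkknV:

kknkknkknkknV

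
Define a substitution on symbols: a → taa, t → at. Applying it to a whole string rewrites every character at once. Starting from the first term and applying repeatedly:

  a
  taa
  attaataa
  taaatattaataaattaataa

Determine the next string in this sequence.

attaataataaattaaatattaataaattaataataaatattaataaattaataa

Applying the rule to each of the 21 symbols of taaatattaataaattaataa gives the pieces at taa taa taa at taa at at taa taa at taa taa taa at at taa taa at taa taa, which concatenate to the answer.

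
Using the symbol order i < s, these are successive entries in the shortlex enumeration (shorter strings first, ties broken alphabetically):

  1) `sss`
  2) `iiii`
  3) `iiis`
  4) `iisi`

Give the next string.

The successor of iisi increments the rightmost position that isn't already s and resets every position after it to i.

iiss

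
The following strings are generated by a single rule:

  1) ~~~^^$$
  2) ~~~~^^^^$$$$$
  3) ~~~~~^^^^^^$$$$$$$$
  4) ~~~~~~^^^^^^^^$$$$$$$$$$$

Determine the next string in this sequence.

~~~~~~~^^^^^^^^^^$$$$$$$$$$$$$$

The n-th term is n+2 ~'s then 2n ^'s then 3n-1 $'s (n = 1, 2, …).
Setting n = 5 gives 7, 10, 14 characters in each block.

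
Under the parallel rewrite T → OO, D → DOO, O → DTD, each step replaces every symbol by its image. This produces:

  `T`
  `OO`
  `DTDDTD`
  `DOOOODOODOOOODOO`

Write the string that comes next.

Applying the rule to each of the 16 symbols of DOOOODOODOOOODOO gives the pieces DOO DTD DTD DTD DTD DOO DTD DTD DOO DTD DTD DTD DTD DOO DTD DTD, which concatenate to the answer.

DOODTDDTDDTDDTDDOODTDDTDDOODTDDTDDTDDTDDOODTDDTD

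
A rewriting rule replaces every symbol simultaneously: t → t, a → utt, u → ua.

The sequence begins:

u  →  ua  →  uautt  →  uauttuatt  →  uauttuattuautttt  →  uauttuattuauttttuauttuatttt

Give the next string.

Rewriting the 27 symbols of uauttuattuauttttuauttuatttt one by one yields ua utt ua t t ua utt t t ua utt ua t t t t ua utt ua t t ua utt t t t t; concatenated:

uauttuattuauttttuauttuattttuauttuattuautttttt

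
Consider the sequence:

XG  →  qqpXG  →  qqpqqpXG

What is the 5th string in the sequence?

Each term is the previous one with qqp prepended.
From qqpqqpXG, 2 further steps: qqpqqpXG → qqpqqpqqpXG → (answer).

qqpqqpqqpqqpXG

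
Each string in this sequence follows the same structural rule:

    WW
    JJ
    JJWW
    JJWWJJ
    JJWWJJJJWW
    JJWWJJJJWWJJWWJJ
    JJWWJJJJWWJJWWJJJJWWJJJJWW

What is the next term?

From term 3 onward, concatenate the last term with the second-to-last: JJ·WW = JJWW, JJWW·JJ = JJWWJJ, …
So term 8 is JJWWJJJJWWJJWWJJJJWWJJJJWW·JJWWJJJJWWJJWWJJ.

JJWWJJJJWWJJWWJJJJWWJJJJWWJJWWJJJJWWJJWWJJ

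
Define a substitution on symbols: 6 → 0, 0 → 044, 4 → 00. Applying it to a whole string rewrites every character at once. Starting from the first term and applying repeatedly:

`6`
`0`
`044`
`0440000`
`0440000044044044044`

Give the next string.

Applying the rule to each of the 19 symbols of 0440000044044044044 gives the pieces 044 00 00 044 044 044 044 044 00 00 044 00 00 044 00 00 044 00 00, which concatenate to the answer.

04400000440440440440440000044000004400000440000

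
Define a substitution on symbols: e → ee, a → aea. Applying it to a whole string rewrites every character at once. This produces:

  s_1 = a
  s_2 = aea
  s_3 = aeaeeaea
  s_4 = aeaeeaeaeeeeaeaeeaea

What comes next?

Applying the rule to each of the 20 symbols of aeaeeaeaeeeeaeaeeaea gives the pieces aea ee aea ee ee aea ee aea ee ee ee ee aea ee aea ee ee aea ee aea, which concatenate to the answer.

aeaeeaeaeeeeaeaeeaeaeeeeeeeeaeaeeaeaeeeeaeaeeaea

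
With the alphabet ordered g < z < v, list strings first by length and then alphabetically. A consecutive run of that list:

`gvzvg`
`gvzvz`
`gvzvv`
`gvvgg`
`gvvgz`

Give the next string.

Find the rightmost character of gvvgz below v, bump it to the next letter, and reset everything to its right to g.

gvvgv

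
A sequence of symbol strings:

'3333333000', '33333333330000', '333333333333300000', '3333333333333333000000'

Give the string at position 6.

333333333333333333333300000000

Each string has the form 3^{3n+1} 0^{n+1}, where the shown terms are n = 2, 3, 4, 5.
Setting n = 7 gives 22, 8 characters in each block.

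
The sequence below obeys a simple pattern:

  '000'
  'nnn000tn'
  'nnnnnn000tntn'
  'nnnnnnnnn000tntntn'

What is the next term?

Every step adds nnn to the front and tn to the end of the previous string.
Applying this once more to nnnnnnnnn000tntntn:

nnnnnnnnnnnn000tntntntn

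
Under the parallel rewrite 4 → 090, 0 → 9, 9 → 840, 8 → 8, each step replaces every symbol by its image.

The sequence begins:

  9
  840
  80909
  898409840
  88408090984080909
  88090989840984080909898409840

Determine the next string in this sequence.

Rewriting the 29 symbols of 88090989840984080909898409840 one by one yields 8 8 9 840 9 840 8 840 8 090 9 840 8 090 9 8 9 840 9 840 8 840 8 090 9 840 8 090 9; concatenated:

88984098408840809098408090989840984088408090984080909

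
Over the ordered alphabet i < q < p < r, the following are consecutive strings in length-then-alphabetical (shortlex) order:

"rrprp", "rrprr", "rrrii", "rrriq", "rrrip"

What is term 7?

Stepping forward 2 times from rrrip: rrrip → rrrir, then the target.

rrrqi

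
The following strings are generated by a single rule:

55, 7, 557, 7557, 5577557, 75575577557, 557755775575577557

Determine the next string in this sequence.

From term 3 onward, concatenate the second-to-last term with the last: 55·7 = 557, 7·557 = 7557, …
The next term joins 75575577557 and 557755775575577557.

75575577557557755775575577557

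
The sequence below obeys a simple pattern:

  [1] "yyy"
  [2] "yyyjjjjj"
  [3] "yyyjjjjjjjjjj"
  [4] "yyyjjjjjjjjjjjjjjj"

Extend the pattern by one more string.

yyyjjjjjjjjjjjjjjjjjjjj

Every step adds jjjjj to the end: s(k+1) = s(k)·jjjjj.
One more step from yyyjjjjjjjjjjjjjjj gives the answer.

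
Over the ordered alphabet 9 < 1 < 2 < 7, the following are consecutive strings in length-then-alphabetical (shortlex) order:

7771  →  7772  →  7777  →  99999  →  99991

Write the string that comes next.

99992

Treat 99991 as a base-4 numeral over the given alphabet and add one, carrying through any trailing 7's.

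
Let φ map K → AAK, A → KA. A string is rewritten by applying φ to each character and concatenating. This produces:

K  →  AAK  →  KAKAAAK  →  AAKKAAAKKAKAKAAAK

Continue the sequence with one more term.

KAKAAAKAAKKAKAKAAAKAAKKAAAKKAAAKKAKAKAAAK

φ(AAKKAAAKKAKAKAAAK) expands symbol-by-symbol to KA KA AAK AAK KA KA KA AAK AAK KA AAK KA AAK KA KA KA AAK; joining the 17 pieces gives the next term.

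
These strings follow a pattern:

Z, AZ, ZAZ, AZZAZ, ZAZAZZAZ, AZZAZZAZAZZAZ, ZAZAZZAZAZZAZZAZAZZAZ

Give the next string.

Each term (from the third on) is the two preceding terms concatenated in order: term 3 = Z·AZ = ZAZ.
Continuing: AZZAZZAZAZZAZ · ZAZAZZAZAZZAZZAZAZZAZ gives term 8.

AZZAZZAZAZZAZZAZAZZAZAZZAZZAZAZZAZ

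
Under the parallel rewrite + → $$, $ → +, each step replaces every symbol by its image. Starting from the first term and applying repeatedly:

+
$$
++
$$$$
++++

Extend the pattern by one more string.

$$$$$$$$

Rewriting each symbol of ++++: +→$$, +→$$, +→$$, +→$$, which concatenates to $$ $$ $$ $$.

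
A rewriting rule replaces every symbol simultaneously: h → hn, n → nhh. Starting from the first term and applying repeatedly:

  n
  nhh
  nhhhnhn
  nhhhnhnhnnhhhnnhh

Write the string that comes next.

nhhhnhnhnnhhhnnhhhnnhhnhhhnhnhnnhhnhhhnhn

Replace each of the 17 characters of nhhhnhnhnnhhhnnhh in place — nhh hn hn hn nhh hn nhh hn nhh nhh hn hn hn nhh nhh hn hn — and concatenate.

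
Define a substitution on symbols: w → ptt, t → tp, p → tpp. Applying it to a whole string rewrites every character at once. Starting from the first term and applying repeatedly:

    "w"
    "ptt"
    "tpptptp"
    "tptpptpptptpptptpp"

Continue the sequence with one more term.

φ(tptpptpptptpptptpp) expands symbol-by-symbol to tp tpp tp tpp tpp tp tpp tpp tp tpp tp tpp tpp tp tpp tp tpp tpp; joining the 18 pieces gives the next term.

tptpptptpptpptptpptpptptpptptpptpptptpptptpptpp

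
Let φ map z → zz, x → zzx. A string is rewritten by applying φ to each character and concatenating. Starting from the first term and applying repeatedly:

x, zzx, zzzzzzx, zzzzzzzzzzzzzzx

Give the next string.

Replace each of the 15 characters of zzzzzzzzzzzzzzx in place — zz zz zz zz zz zz zz zz zz zz zz zz zz zz zzx — and concatenate.

zzzzzzzzzzzzzzzzzzzzzzzzzzzzzzx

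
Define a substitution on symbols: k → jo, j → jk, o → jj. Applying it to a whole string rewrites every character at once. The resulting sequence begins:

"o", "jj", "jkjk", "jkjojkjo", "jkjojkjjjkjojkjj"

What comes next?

jkjojkjjjkjojkjkjkjojkjjjkjojkjk

Replace each of the 16 characters of jkjojkjjjkjojkjj in place — jk jo jk jj jk jo jk jk jk jo jk jj jk jo jk jk — and concatenate.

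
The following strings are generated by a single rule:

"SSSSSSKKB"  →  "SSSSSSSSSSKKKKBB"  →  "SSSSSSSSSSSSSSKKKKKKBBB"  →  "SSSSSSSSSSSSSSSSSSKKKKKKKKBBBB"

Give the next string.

Term n consists of 4n+2 S's, followed by 2n K's, followed by n B's (n = 1, 2, …).
At n = 5 the blocks have lengths 22, 10, 5.

SSSSSSSSSSSSSSSSSSSSSSKKKKKKKKKKBBBBB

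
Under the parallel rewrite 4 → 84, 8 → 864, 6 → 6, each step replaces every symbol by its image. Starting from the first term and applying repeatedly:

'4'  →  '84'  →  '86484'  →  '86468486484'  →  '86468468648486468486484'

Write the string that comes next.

Rewriting the 23 symbols of 86468468648486468486484 one by one yields 864 6 84 6 864 84 6 864 6 84 864 84 864 6 84 6 864 84 864 6 84 864 84; concatenated:

86468468648468646848648486468468648486468486484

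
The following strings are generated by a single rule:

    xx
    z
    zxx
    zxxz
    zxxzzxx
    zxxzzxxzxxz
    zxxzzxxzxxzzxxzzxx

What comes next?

zxxzzxxzxxzzxxzzxxzxxzzxxzxxz

Each term (from the third on) is the previous term followed by the one before it: term 3 = z·xx = zxx.
The next term joins zxxzzxxzxxzzxxzzxx and zxxzzxxzxxz.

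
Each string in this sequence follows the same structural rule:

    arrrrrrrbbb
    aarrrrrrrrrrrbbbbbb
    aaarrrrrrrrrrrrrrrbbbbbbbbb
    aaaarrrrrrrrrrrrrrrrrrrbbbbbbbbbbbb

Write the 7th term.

aaaaaaarrrrrrrrrrrrrrrrrrrrrrrrrrrrrrrbbbbbbbbbbbbbbbbbbbbb

Reading off run lengths: a runs 1, 2, 3, 4; r runs 7, 11, 15, 19; b runs 3, 6, 9, 12 — each is linear in n (n = 1, 2, …).
For term 7, n = 7, so the run lengths are 7, 31, 21.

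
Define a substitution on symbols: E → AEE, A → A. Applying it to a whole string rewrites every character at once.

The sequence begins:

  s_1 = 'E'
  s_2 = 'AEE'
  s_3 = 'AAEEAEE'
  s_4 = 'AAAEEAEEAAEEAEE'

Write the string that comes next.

AAAAEEAEEAAEEAEEAAAEEAEEAAEEAEE

Applying the rule to each of the 15 symbols of AAAEEAEEAAEEAEE gives the pieces A A A AEE AEE A AEE AEE A A AEE AEE A AEE AEE, which concatenate to the answer.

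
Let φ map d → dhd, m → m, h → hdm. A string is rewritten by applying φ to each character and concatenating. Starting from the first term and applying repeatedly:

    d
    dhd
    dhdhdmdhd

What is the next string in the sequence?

dhdhdmdhdhdmdhdmdhdhdmdhd

Rewriting each symbol of dhdhdmdhd: d→dhd, h→hdm, d→dhd, h→hdm, d→dhd, m→m, d→dhd, h→hdm, d→dhd, which concatenates to dhd hdm dhd hdm dhd m dhd hdm dhd.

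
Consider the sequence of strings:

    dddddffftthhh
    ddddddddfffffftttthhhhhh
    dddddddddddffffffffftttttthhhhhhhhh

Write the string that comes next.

Reading off run lengths: d runs 5, 8, 11; f runs 3, 6, 9; t runs 2, 4, 6; h runs 3, 6, 9 — each is linear in n (n = 1, 2, …).
For the next term, n = 4, so the run lengths are 14, 12, 8, 12.

ddddddddddddddfffffffffffftttttttthhhhhhhhhhhh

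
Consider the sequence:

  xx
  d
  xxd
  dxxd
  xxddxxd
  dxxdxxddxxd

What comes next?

From term 3 onward, concatenate the second-to-last term with the last: xx·d = xxd, d·xxd = dxxd, …
Continuing: xxddxxd · dxxdxxddxxd gives term 7.

xxddxxddxxdxxddxxd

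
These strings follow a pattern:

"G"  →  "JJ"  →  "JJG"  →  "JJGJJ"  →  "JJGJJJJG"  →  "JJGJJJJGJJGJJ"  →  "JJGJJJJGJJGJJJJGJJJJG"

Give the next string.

Each term (from the third on) is the previous term followed by the one before it: term 3 = JJ·G = JJG.
Continuing: JJGJJJJGJJGJJJJGJJJJG · JJGJJJJGJJGJJ gives term 8.

JJGJJJJGJJGJJJJGJJJJGJJGJJJJGJJGJJ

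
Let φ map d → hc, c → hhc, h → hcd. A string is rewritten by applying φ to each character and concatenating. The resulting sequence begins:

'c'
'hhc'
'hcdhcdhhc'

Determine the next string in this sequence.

hcdhhchchcdhhchchcdhcdhhc

Apply φ to hcdhcdhhc symbol by symbol: h→hcd, c→hhc, d→hc, h→hcd, c→hhc, d→hc, h→hcd, h→hcd, c→hhc; joined: hcd hhc hc hcd hhc hc hcd hcd hhc.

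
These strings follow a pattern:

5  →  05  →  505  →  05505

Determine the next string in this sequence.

50505505

This is a Fibonacci-style word recurrence s(k) = s(k−2)·s(k−1): e.g. 5·05 = 505.
Continuing: 505 · 05505 gives term 5.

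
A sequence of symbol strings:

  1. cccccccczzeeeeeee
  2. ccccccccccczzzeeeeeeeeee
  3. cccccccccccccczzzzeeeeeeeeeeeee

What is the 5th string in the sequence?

cccccccccccccccccccczzzzzzeeeeeeeeeeeeeeeeeee

Each string has the form c^{3n+2} z^{n} e^{3n+1}, where the shown terms are n = 2, 3, 4.
For term 5, n = 6, so the run lengths are 20, 6, 19.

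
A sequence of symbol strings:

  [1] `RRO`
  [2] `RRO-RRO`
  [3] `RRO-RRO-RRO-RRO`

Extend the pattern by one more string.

s(k+1) = s(k)·-·s(k) — each term doubles the last with '-' between the halves.
Doubling RRO-RRO-RRO-RRO with '-' between the halves:

RRO-RRO-RRO-RRO-RRO-RRO-RRO-RRO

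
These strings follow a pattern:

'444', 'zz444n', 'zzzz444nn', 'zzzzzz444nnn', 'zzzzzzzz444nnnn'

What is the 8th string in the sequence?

Every step adds zz to the front and n to the end of the previous string.
From zzzzzzzz444nnnn, 3 further steps: zzzzzzzz444nnnn → zzzzzzzzzz444nnnnn → zzzzzzzzzzzz444nnnnnn → (answer).

zzzzzzzzzzzzzz444nnnnnnn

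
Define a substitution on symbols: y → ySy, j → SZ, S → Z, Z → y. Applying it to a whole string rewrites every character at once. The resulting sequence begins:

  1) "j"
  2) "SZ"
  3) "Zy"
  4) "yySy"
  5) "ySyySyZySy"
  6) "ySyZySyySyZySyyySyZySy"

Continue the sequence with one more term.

Replace each of the 22 characters of ySyZySyySyZySyyySyZySy in place — ySy Z ySy y ySy Z ySy ySy Z ySy y ySy Z ySy ySy ySy Z ySy y ySy Z ySy — and concatenate.

ySyZySyyySyZySyySyZySyyySyZySyySyySyZySyyySyZySy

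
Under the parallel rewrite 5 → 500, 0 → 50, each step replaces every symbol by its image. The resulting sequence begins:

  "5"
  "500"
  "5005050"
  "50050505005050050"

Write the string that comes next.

Replace each of the 17 characters of 50050505005050050 in place — 500 50 50 500 50 500 50 500 50 50 500 50 500 50 50 500 50 — and concatenate.

50050505005050050500505050050500505050050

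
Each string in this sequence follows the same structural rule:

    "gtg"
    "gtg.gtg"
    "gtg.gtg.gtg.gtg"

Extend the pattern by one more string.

Each string is two copies of the previous one joined by '.'.
So the next term is two copies of gtg.gtg.gtg.gtg with '.' between the halves.

gtg.gtg.gtg.gtg.gtg.gtg.gtg.gtg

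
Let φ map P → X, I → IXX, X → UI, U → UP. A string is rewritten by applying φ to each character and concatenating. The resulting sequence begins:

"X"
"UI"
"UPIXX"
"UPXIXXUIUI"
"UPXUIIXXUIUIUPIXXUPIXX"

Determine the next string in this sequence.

UPXUIUPIXXIXXUIUIUPIXXUPIXXUPXIXXUIUIUPXIXXUIUI

Replace each of the 22 characters of UPXUIIXXUIUIUPIXXUPIXX in place — UP X UI UP IXX IXX UI UI UP IXX UP IXX UP X IXX UI UI UP X IXX UI UI — and concatenate.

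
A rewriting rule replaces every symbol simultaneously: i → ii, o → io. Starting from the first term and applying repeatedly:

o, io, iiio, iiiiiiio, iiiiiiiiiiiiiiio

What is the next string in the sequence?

iiiiiiiiiiiiiiiiiiiiiiiiiiiiiiio

Applying the rule to each of the 16 symbols of iiiiiiiiiiiiiiio gives the pieces ii ii ii ii ii ii ii ii ii ii ii ii ii ii ii io, which concatenate to the answer.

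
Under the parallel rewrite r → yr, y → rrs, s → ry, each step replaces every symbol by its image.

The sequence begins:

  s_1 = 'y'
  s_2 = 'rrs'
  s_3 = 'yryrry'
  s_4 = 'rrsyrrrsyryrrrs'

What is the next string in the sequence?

Rewriting the 15 symbols of rrsyrrrsyryrrrs one by one yields yr yr ry rrs yr yr yr ry rrs yr rrs yr yr yr ry; concatenated:

yryrryrrsyryryrryrrsyrrrsyryryrry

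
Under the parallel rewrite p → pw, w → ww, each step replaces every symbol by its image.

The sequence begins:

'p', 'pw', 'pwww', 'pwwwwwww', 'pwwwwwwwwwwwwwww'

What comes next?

pwwwwwwwwwwwwwwwwwwwwwwwwwwwwwww

φ(pwwwwwwwwwwwwwww) expands symbol-by-symbol to pw ww ww ww ww ww ww ww ww ww ww ww ww ww ww ww; joining the 16 pieces gives the next term.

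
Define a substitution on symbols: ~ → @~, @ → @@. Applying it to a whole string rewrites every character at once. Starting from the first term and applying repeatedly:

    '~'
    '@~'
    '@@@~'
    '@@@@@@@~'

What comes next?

@@@@@@@@@@@@@@@~

Rewriting each symbol of @@@@@@@~: @→@@, @→@@, @→@@, @→@@, @→@@, @→@@, @→@@, ~→@~, which concatenates to @@ @@ @@ @@ @@ @@ @@ @~.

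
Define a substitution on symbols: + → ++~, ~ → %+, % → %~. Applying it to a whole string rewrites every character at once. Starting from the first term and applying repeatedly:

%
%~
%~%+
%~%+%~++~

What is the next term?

Apply φ to %~%+%~++~ symbol by symbol: %→%~, ~→%+, %→%~, +→++~, %→%~, ~→%+, +→++~, +→++~, ~→%+; joined: %~ %+ %~ ++~ %~ %+ ++~ ++~ %+.

%~%+%~++~%~%+++~++~%+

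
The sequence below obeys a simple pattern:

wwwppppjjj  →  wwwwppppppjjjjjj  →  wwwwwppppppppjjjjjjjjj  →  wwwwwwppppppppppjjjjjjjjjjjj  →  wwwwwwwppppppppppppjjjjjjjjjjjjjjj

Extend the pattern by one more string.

wwwwwwwwppppppppppppppjjjjjjjjjjjjjjjjjj

The n-th term is n+2 w's then 2n+2 p's then 3n j's (n = 1, 2, …).
At n = 6 the blocks have lengths 8, 14, 18.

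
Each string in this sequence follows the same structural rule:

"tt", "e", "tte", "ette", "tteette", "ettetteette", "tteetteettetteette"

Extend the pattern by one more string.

This is a Fibonacci-style word recurrence s(k) = s(k−2)·s(k−1): e.g. tt·e = tte.
The next term joins ettetteette and tteetteettetteette.

ettetteettetteetteettetteette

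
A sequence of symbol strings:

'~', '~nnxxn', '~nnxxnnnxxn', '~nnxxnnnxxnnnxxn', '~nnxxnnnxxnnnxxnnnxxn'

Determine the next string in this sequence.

The strings grow by a fixed suffix nnxxn each time.
Applying this once more to ~nnxxnnnxxnnnxxnnnxxn:

~nnxxnnnxxnnnxxnnnxxnnnxxn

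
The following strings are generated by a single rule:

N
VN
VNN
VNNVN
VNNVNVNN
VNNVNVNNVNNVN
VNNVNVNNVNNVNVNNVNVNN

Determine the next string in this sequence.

VNNVNVNNVNNVNVNNVNVNNVNNVNVNNVNNVN

Each term (from the third on) is the previous term followed by the one before it: term 3 = VN·N = VNN.
So term 8 is VNNVNVNNVNNVNVNNVNVNN·VNNVNVNNVNNVN.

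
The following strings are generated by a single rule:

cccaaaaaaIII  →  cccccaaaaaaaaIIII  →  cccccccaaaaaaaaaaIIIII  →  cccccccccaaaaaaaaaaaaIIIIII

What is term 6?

cccccccccccccaaaaaaaaaaaaaaaaIIIIIIII

Reading off run lengths: c runs 3, 5, 7, 9; a runs 6, 8, 10, 12; I runs 3, 4, 5, 6 — each is linear in n, where the shown terms are n = 2, 3, 4, 5.
At n = 7 the blocks have lengths 13, 16, 8.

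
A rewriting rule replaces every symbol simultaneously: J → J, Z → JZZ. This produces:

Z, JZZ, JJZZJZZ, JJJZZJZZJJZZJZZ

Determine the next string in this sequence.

Rewriting the 15 symbols of JJJZZJZZJJZZJZZ one by one yields J J J JZZ JZZ J JZZ JZZ J J JZZ JZZ J JZZ JZZ; concatenated:

JJJJZZJZZJJZZJZZJJJZZJZZJJZZJZZ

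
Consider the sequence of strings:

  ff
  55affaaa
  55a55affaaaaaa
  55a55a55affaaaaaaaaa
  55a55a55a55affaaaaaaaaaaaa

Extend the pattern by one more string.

Each term wraps the previous one in 55a on the left and aaa on the right.
Applying this once more to 55a55a55a55affaaaaaaaaaaaa:

55a55a55a55a55affaaaaaaaaaaaaaaa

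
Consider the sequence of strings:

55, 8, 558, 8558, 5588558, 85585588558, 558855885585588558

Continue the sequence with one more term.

This is a Fibonacci-style word recurrence s(k) = s(k−2)·s(k−1): e.g. 55·8 = 558.
So term 8 is 85585588558·558855885585588558.

85585588558558855885585588558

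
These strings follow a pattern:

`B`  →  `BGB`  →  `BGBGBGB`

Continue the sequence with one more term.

BGBGBGBGBGBGBGB

Each string is two copies of the previous one joined by 'G'.
So the next term is two copies of BGBGBGB with 'G' between the halves.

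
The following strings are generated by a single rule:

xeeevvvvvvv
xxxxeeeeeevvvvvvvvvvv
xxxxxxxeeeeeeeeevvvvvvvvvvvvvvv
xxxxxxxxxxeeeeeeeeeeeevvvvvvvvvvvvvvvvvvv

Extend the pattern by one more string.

The n-th term is 3n-2 x's then 3n e's then 4n+3 v's (n = 1, 2, …).
Setting n = 5 gives 13, 15, 23 characters in each block.

xxxxxxxxxxxxxeeeeeeeeeeeeeeevvvvvvvvvvvvvvvvvvvvvvv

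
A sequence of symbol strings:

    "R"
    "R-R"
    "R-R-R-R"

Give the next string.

s(k+1) = s(k)·-·s(k) — each term doubles the last with '-' between the halves.
Doubling R-R-R-R with '-' between the halves:

R-R-R-R-R-R-R-R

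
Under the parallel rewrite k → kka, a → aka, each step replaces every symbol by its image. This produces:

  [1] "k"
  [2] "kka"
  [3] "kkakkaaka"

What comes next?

kkakkaakakkakkaakaakakkaaka

Expanding kkakkaaka: k→kka, k→kka, a→aka, k→kka, k→kka, a→aka, a→aka, k→kka, a→aka. Concatenated: kka kka aka kka kka aka aka kka aka.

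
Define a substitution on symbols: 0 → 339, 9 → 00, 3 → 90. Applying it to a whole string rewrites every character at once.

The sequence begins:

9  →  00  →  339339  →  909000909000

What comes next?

00339003393393390033900339339339

Expanding 909000909000: 9→00, 0→339, 9→00, 0→339, 0→339, 0→339, 9→00, 0→339, 9→00, 0→339, 0→339, 0→339. Concatenated: 00 339 00 339 339 339 00 339 00 339 339 339.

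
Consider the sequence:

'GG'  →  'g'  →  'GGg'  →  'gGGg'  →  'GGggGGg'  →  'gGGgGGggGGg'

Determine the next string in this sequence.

GGggGGggGGgGGggGGg

Each term (from the third on) is the two preceding terms concatenated in order: term 3 = GG·g = GGg.
The next term joins GGggGGg and gGGgGGggGGg.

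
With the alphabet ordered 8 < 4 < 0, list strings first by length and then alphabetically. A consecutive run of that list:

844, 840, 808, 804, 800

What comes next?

The successor of 800 increments the rightmost position that isn't already 0 and resets every position after it to 8.

488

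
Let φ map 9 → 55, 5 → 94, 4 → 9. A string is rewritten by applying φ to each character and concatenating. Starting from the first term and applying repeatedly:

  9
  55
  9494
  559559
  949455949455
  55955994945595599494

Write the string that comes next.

Applying the rule to each of the 20 symbols of 55955994945595599494 gives the pieces 94 94 55 94 94 55 55 9 55 9 94 94 55 94 94 55 55 9 55 9, which concatenate to the answer.

949455949455559559949455949455559559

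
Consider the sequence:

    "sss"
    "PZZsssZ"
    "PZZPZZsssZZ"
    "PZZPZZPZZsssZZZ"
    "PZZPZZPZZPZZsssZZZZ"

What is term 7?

Every step adds PZZ to the front and Z to the end of the previous string.
From PZZPZZPZZPZZsssZZZZ, 2 further steps: PZZPZZPZZPZZsssZZZZ → PZZPZZPZZPZZPZZsssZZZZZ → (answer).

PZZPZZPZZPZZPZZPZZsssZZZZZZ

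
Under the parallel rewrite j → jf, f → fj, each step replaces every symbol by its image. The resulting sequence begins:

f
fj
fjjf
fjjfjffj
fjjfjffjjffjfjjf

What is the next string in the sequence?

Rewriting the 16 symbols of fjjfjffjjffjfjjf one by one yields fj jf jf fj jf fj fj jf jf fj fj jf fj jf jf fj; concatenated:

fjjfjffjjffjfjjfjffjfjjffjjfjffj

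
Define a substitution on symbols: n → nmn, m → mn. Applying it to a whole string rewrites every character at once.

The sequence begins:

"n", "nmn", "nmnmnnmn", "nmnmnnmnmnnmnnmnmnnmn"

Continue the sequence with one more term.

Applying the rule to each of the 21 symbols of nmnmnnmnmnnmnnmnmnnmn gives the pieces nmn mn nmn mn nmn nmn mn nmn mn nmn nmn mn nmn nmn mn nmn mn nmn nmn mn nmn, which concatenate to the answer.

nmnmnnmnmnnmnnmnmnnmnmnnmnnmnmnnmnnmnmnnmnmnnmnnmnmnnmn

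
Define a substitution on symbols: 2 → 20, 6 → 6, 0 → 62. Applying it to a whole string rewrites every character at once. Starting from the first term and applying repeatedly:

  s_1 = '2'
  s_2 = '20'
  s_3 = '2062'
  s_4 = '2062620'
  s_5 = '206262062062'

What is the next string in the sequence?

Apply φ to 206262062062 symbol by symbol: 2→20, 0→62, 6→6, 2→20, 6→6, 2→20, 0→62, 6→6, 2→20, 0→62, 6→6, 2→20; joined: 20 62 6 20 6 20 62 6 20 62 6 20.

20626206206262062620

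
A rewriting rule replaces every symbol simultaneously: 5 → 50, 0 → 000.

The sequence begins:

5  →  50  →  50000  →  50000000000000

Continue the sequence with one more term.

Rewriting the 14 symbols of 50000000000000 one by one yields 50 000 000 000 000 000 000 000 000 000 000 000 000 000; concatenated:

50000000000000000000000000000000000000000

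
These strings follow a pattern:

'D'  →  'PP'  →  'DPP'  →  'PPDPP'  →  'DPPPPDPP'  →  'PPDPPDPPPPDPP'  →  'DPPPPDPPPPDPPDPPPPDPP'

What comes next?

PPDPPDPPPPDPPDPPPPDPPPPDPPDPPPPDPP

This is a Fibonacci-style word recurrence s(k) = s(k−2)·s(k−1): e.g. D·PP = DPP.
Continuing: PPDPPDPPPPDPP · DPPPPDPPPPDPPDPPPPDPP gives term 8.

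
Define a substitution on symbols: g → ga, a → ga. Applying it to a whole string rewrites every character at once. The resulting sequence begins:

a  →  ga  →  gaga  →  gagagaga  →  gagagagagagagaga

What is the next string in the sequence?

Rewriting the 16 symbols of gagagagagagagaga one by one yields ga ga ga ga ga ga ga ga ga ga ga ga ga ga ga ga; concatenated:

gagagagagagagagagagagagagagagaga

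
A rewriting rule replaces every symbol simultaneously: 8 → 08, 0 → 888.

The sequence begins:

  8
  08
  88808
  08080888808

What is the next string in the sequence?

Rewriting each symbol of 08080888808: 0→888, 8→08, 0→888, 8→08, 0→888, 8→08, 8→08, 8→08, 8→08, 0→888, 8→08, which concatenates to 888 08 888 08 888 08 08 08 08 888 08.

88808888088880808080888808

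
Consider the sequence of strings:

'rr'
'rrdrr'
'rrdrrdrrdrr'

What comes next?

rrdrrdrrdrrdrrdrrdrrdrr

Every step duplicates the string with 'd' between the halves.
One more doubling of rrdrrdrrdrr gives the answer.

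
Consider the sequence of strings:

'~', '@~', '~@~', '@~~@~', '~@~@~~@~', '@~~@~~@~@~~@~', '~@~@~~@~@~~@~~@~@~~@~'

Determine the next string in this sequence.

@~~@~~@~@~~@~~@~@~~@~@~~@~~@~@~~@~

This is a Fibonacci-style word recurrence s(k) = s(k−2)·s(k−1): e.g. ~·@~ = ~@~.
The next term joins @~~@~~@~@~~@~ and ~@~@~~@~@~~@~~@~@~~@~.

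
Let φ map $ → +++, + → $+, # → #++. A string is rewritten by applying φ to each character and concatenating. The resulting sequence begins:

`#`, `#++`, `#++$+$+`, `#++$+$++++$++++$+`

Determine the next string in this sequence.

#++$+$++++$++++$+$+$+$++++$+$+$+$++++$+

φ(#++$+$++++$++++$+) expands symbol-by-symbol to #++ $+ $+ +++ $+ +++ $+ $+ $+ $+ +++ $+ $+ $+ $+ +++ $+; joining the 17 pieces gives the next term.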